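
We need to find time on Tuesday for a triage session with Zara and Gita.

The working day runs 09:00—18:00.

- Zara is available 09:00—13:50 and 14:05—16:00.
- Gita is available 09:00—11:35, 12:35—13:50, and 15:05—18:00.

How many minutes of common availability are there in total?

285 minutes

Zara ∩ Gita: 09:00–11:35, 12:35–13:50, 15:05–16:00.
Total common minutes: 155 + 75 + 55 = 285.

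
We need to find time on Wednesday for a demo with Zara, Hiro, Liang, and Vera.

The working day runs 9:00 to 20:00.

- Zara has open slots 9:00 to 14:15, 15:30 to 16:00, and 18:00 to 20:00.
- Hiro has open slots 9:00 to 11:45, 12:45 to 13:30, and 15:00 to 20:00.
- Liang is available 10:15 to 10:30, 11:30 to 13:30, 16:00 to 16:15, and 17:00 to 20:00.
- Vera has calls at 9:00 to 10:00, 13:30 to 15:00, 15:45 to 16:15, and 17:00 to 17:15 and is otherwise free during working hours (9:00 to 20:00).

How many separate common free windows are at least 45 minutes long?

2

Vera free within 09:00–20:00: 10:00–13:30, 15:00–15:45, 16:15–17:00, 17:15–20:00.
Zara ∩ Hiro: 09:00–11:45, 12:45–13:30, 15:30–16:00, 18:00–20:00.
Zara ∩ Hiro ∩ Liang: 10:15–10:30, 11:30–11:45, 12:45–13:30, 18:00–20:00.
Zara ∩ Hiro ∩ Liang ∩ Vera: 10:15–10:30, 11:30–11:45, 12:45–13:30, 18:00–20:00.
Windows ≥ 45 min: 12:45–13:30, 18:00–20:00.
That's 2 windows.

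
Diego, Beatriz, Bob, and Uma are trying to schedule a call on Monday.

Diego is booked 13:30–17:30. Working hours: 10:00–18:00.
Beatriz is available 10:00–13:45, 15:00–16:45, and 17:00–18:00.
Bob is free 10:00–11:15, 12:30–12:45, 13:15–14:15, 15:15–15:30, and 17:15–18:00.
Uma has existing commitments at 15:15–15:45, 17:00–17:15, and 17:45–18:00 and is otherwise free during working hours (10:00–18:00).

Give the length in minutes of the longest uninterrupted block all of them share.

75 minutes

Diego free within 10:00–18:00: 10:00–13:30, 17:30–18:00.
Uma free within 10:00–18:00: 10:00–15:15, 15:45–17:00, 17:15–17:45.
Diego ∩ Beatriz: 10:00–13:30, 17:30–18:00.
Diego ∩ Beatriz ∩ Bob: 10:00–11:15, 12:30–12:45, 13:15–13:30, 17:30–18:00.
Diego ∩ Beatriz ∩ Bob ∩ Uma: 10:00–11:15, 12:30–12:45, 13:15–13:30, 17:30–17:45.
Common window lengths: 75, 15, 15, 15 min; longest is 75.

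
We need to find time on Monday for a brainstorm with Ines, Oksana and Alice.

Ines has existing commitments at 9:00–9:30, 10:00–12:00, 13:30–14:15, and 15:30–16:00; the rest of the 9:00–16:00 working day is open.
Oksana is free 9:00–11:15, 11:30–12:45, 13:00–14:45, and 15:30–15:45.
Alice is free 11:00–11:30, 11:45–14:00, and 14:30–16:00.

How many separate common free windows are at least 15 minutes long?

3

Ines free within 09:00–16:00: 09:30–10:00, 12:00–13:30, 14:15–15:30.
Ines ∩ Oksana: 09:30–10:00, 12:00–12:45, 13:00–13:30, 14:15–14:45.
Ines ∩ Oksana ∩ Alice: 12:00–12:45, 13:00–13:30, 14:30–14:45.
Windows ≥ 15 min: 12:00–12:45, 13:00–13:30, 14:30–14:45.
That's 3 windows.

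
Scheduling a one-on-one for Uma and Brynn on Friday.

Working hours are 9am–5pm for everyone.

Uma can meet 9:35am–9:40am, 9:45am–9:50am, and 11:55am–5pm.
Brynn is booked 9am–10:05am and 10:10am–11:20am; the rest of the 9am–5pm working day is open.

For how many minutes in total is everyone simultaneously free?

Brynn free within 09:00–17:00: 10:05–10:10, 11:20–17:00.
Uma ∩ Brynn: 11:55–17:00.
Total common minutes: 305.

305 minutes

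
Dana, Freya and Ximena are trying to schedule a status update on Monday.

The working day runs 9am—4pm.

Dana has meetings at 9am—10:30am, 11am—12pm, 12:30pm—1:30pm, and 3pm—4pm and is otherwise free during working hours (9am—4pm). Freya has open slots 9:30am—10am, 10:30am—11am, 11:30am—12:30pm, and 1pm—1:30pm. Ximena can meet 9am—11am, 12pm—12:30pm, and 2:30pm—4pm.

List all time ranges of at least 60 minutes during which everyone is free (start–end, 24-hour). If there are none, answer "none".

none

Dana free within 09:00–16:00: 10:30–11:00, 12:00–12:30, 13:30–15:00.
Dana ∩ Freya: 10:30–11:00, 12:00–12:30.
Dana ∩ Freya ∩ Ximena: 10:30–11:00, 12:00–12:30.
Windows ≥ 60 min: (none).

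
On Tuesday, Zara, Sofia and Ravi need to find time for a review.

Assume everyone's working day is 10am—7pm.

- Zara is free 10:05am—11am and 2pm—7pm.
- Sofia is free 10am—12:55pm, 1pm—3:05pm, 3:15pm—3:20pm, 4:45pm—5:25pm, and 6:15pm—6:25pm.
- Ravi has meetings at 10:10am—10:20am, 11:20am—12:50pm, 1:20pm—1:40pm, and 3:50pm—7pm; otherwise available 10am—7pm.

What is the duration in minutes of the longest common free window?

Ravi free within 10:00–19:00: 10:00–10:10, 10:20–11:20, 12:50–13:20, 13:40–15:50.
Zara ∩ Sofia: 10:05–11:00, 14:00–15:05, 15:15–15:20, 16:45–17:25, 18:15–18:25.
Zara ∩ Sofia ∩ Ravi: 10:05–10:10, 10:20–11:00, 14:00–15:05, 15:15–15:20.
Common window lengths: 5, 40, 65, 5 min; longest is 65.

65 minutes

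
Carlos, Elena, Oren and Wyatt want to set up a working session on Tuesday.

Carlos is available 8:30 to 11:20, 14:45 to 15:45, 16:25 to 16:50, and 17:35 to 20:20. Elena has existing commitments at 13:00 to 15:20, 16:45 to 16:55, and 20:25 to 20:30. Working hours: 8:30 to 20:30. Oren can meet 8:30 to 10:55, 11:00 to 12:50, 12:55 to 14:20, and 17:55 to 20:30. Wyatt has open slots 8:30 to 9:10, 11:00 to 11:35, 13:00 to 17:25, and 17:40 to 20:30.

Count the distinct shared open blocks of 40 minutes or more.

Elena free within 08:30–20:30: 08:30–13:00, 15:20–16:45, 16:55–20:25.
Carlos ∩ Elena: 08:30–11:20, 15:20–15:45, 16:25–16:45, 17:35–20:20.
Carlos ∩ Elena ∩ Oren: 08:30–10:55, 11:00–11:20, 17:55–20:20.
Carlos ∩ Elena ∩ Oren ∩ Wyatt: 08:30–09:10, 11:00–11:20, 17:55–20:20.
Windows ≥ 40 min: 08:30–09:10, 17:55–20:20.
That's 2 windows.

2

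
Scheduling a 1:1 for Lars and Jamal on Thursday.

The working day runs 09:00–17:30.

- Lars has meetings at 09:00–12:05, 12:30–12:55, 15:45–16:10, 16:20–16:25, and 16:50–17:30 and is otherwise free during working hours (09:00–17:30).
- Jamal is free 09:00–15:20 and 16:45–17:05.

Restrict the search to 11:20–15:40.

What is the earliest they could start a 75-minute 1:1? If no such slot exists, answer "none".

Lars free within 09:00–17:30: 12:05–12:30, 12:55–15:45, 16:10–16:20, 16:25–16:50.
Lars ∩ Jamal: 12:05–12:30, 12:55–15:20, 16:45–16:50.
Restricted to 11:20–15:40: 12:05–12:30, 12:55–15:20.
Windows ≥ 75 min: 12:55–15:20.
Earliest such window starts at 12:55.

12:55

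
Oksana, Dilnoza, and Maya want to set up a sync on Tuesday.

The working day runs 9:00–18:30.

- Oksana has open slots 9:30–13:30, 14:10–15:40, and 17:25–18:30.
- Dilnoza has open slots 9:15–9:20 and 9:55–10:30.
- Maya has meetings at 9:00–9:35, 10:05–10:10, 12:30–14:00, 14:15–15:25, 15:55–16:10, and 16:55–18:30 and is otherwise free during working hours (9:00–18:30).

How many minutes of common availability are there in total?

Maya free within 09:00–18:30: 09:35–10:05, 10:10–12:30, 14:00–14:15, 15:25–15:55, 16:10–16:55.
Oksana ∩ Dilnoza: 09:55–10:30.
Oksana ∩ Dilnoza ∩ Maya: 09:55–10:05, 10:10–10:30.
Total common minutes: 10 + 20 = 30.

30 minutes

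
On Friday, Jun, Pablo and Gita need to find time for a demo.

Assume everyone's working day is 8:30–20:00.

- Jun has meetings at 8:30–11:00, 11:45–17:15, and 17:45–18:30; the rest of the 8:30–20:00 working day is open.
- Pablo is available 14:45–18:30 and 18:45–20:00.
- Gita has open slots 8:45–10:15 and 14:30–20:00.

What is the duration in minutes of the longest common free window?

75 minutes

Jun free within 08:30–20:00: 11:00–11:45, 17:15–17:45, 18:30–20:00.
Jun ∩ Pablo: 17:15–17:45, 18:45–20:00.
Jun ∩ Pablo ∩ Gita: 17:15–17:45, 18:45–20:00.
Common window lengths: 30, 75 min; longest is 75.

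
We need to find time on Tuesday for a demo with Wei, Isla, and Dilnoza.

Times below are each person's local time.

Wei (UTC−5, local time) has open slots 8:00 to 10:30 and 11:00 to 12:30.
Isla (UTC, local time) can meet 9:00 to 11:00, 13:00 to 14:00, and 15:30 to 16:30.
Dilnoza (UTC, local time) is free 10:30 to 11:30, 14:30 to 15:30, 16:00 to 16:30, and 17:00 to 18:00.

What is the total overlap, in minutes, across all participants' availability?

30 minutes

Wei → UTC: 13:00–15:30, 16:00–17:30.
Isla → UTC: 09:00–11:00, 13:00–14:00, 15:30–16:30.
Dilnoza → UTC: 10:30–11:30, 14:30–15:30, 16:00–16:30, 17:00–18:00.
Wei ∩ Isla: 13:00–14:00, 16:00–16:30.
Wei ∩ Isla ∩ Dilnoza: 16:00–16:30.
Total common minutes: 30.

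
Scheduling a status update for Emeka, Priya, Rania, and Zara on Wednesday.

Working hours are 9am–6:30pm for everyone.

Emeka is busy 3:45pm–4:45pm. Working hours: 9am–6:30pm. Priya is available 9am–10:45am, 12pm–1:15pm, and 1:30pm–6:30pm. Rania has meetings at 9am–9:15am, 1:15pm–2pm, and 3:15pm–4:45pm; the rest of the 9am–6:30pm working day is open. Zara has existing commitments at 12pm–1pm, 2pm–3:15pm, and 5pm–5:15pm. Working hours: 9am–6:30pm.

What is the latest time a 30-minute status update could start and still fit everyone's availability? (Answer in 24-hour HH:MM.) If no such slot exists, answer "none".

Emeka free within 09:00–18:30: 09:00–15:45, 16:45–18:30.
Rania free within 09:00–18:30: 09:15–13:15, 14:00–15:15, 16:45–18:30.
Zara free within 09:00–18:30: 09:00–12:00, 13:00–14:00, 15:15–17:00, 17:15–18:30.
Emeka ∩ Priya: 09:00–10:45, 12:00–13:15, 13:30–15:45, 16:45–18:30.
Emeka ∩ Priya ∩ Rania: 09:15–10:45, 12:00–13:15, 14:00–15:15, 16:45–18:30.
Emeka ∩ Priya ∩ Rania ∩ Zara: 09:15–10:45, 13:00–13:15, 16:45–17:00, 17:15–18:30.
Windows ≥ 30 min: 09:15–10:45, 17:15–18:30.
Latest start in the last window 17:15–18:30 is 18:30 − 30 min = 18:00.

18:00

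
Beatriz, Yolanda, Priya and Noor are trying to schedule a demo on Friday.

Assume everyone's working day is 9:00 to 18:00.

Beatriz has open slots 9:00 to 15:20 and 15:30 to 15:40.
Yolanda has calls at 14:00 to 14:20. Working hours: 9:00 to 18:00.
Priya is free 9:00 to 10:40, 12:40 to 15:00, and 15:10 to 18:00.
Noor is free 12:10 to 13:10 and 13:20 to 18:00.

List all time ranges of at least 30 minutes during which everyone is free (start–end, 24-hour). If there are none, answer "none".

12:40–13:10, 13:20–14:00, 14:20–15:00

Yolanda free within 09:00–18:00: 09:00–14:00, 14:20–18:00.
Beatriz ∩ Yolanda: 09:00–14:00, 14:20–15:20, 15:30–15:40.
Beatriz ∩ Yolanda ∩ Priya: 09:00–10:40, 12:40–14:00, 14:20–15:00, 15:10–15:20, 15:30–15:40.
Beatriz ∩ Yolanda ∩ Priya ∩ Noor: 12:40–13:10, 13:20–14:00, 14:20–15:00, 15:10–15:20, 15:30–15:40.
Windows ≥ 30 min: 12:40–13:10, 13:20–14:00, 14:20–15:00.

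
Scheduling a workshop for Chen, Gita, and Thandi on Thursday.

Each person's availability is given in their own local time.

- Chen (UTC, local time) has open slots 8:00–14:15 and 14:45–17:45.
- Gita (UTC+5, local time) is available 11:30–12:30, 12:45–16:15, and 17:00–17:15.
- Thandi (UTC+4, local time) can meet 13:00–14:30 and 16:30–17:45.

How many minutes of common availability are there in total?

90 minutes

Chen → UTC: 08:00–14:15, 14:45–17:45.
Gita → UTC: 06:30–07:30, 07:45–11:15, 12:00–12:15.
Thandi → UTC: 09:00–10:30, 12:30–13:45.
Chen ∩ Gita: 08:00–11:15, 12:00–12:15.
Chen ∩ Gita ∩ Thandi: 09:00–10:30.
Total common minutes: 90.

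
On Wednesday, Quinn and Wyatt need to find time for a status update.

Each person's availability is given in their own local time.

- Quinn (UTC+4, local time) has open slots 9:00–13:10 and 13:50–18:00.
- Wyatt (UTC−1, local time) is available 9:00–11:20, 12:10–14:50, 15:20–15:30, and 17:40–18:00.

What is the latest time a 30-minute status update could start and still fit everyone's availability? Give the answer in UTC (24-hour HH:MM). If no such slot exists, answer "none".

Quinn → UTC: 05:00–09:10, 09:50–14:00.
Wyatt → UTC: 10:00–12:20, 13:10–15:50, 16:20–16:30, 18:40–19:00.
Quinn ∩ Wyatt: 10:00–12:20, 13:10–14:00.
Windows ≥ 30 min: 10:00–12:20, 13:10–14:00.
Latest start in the last window 13:10–14:00 is 14:00 − 30 min = 13:30.

13:30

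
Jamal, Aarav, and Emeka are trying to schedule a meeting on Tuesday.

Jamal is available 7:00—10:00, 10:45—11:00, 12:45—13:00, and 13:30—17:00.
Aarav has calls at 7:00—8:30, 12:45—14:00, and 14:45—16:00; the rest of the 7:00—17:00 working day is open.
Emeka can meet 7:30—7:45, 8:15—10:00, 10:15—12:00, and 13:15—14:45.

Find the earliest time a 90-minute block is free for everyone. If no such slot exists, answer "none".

08:30

Aarav free within 07:00–17:00: 08:30–12:45, 14:00–14:45, 16:00–17:00.
Jamal ∩ Aarav: 08:30–10:00, 10:45–11:00, 14:00–14:45, 16:00–17:00.
Jamal ∩ Aarav ∩ Emeka: 08:30–10:00, 10:45–11:00, 14:00–14:45.
Windows ≥ 90 min: 08:30–10:00.
Earliest such window starts at 08:30.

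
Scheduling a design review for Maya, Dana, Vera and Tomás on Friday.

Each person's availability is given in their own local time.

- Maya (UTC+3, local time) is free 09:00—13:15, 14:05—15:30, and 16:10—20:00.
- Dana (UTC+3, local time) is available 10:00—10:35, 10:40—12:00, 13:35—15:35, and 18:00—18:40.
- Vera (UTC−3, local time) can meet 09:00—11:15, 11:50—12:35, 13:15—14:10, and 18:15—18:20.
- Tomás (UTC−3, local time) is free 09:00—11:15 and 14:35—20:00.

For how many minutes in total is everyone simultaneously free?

30 minutes

Maya → UTC: 06:00–10:15, 11:05–12:30, 13:10–17:00.
Dana → UTC: 07:00–07:35, 07:40–09:00, 10:35–12:35, 15:00–15:40.
Vera → UTC: 12:00–14:15, 14:50–15:35, 16:15–17:10, 21:15–21:20.
Tomás → UTC: 12:00–14:15, 17:35–23:00.
Maya ∩ Dana: 07:00–07:35, 07:40–09:00, 11:05–12:30, 15:00–15:40.
Maya ∩ Dana ∩ Vera: 12:00–12:30, 15:00–15:35.
Maya ∩ Dana ∩ Vera ∩ Tomás: 12:00–12:30.
Total common minutes: 30.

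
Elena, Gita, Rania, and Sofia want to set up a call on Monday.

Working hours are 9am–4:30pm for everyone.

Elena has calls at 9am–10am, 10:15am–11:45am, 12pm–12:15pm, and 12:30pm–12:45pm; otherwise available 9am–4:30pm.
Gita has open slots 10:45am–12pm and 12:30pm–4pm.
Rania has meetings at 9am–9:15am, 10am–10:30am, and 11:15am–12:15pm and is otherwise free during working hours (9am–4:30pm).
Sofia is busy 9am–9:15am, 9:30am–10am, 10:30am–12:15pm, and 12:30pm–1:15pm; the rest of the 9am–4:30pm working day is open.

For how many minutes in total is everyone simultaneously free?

Elena free within 09:00–16:30: 10:00–10:15, 11:45–12:00, 12:15–12:30, 12:45–16:30.
Rania free within 09:00–16:30: 09:15–10:00, 10:30–11:15, 12:15–16:30.
Sofia free within 09:00–16:30: 09:15–09:30, 10:00–10:30, 12:15–12:30, 13:15–16:30.
Elena ∩ Gita: 11:45–12:00, 12:45–16:00.
Elena ∩ Gita ∩ Rania: 12:45–16:00.
Elena ∩ Gita ∩ Rania ∩ Sofia: 13:15–16:00.
Total common minutes: 165.

165 minutes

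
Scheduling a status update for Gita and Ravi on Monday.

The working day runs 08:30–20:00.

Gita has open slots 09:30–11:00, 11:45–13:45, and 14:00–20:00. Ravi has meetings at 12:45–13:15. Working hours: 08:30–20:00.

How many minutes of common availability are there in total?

Ravi free within 08:30–20:00: 08:30–12:45, 13:15–20:00.
Gita ∩ Ravi: 09:30–11:00, 11:45–12:45, 13:15–13:45, 14:00–20:00.
Total common minutes: 90 + 60 + 30 + 360 = 540.

540 minutes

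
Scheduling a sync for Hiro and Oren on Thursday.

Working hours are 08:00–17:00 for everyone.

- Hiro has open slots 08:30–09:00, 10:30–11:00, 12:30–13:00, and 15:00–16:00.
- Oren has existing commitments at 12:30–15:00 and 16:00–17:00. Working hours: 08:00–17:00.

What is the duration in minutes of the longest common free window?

Oren free within 08:00–17:00: 08:00–12:30, 15:00–16:00.
Hiro ∩ Oren: 08:30–09:00, 10:30–11:00, 15:00–16:00.
Common window lengths: 30, 30, 60 min; longest is 60.

60 minutes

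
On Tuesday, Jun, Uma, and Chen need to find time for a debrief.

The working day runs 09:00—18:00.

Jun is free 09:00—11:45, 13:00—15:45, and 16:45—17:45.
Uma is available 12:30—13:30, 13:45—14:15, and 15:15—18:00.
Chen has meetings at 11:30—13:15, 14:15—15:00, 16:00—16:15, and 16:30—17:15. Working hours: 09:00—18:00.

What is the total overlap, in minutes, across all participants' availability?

105 minutes

Chen free within 09:00–18:00: 09:00–11:30, 13:15–14:15, 15:00–16:00, 16:15–16:30, 17:15–18:00.
Jun ∩ Uma: 13:00–13:30, 13:45–14:15, 15:15–15:45, 16:45–17:45.
Jun ∩ Uma ∩ Chen: 13:15–13:30, 13:45–14:15, 15:15–15:45, 17:15–17:45.
Total common minutes: 15 + 30 + 30 + 30 = 105.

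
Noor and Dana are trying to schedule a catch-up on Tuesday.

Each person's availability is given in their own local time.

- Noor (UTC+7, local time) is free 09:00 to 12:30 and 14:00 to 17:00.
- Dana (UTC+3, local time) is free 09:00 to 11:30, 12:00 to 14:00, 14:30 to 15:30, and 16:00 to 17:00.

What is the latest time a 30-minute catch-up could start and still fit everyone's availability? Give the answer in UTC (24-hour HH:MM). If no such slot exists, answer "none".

Noor → UTC: 02:00–05:30, 07:00–10:00.
Dana → UTC: 06:00–08:30, 09:00–11:00, 11:30–12:30, 13:00–14:00.
Noor ∩ Dana: 07:00–08:30, 09:00–10:00.
Windows ≥ 30 min: 07:00–08:30, 09:00–10:00.
Latest start in the last window 09:00–10:00 is 10:00 − 30 min = 09:30.

09:30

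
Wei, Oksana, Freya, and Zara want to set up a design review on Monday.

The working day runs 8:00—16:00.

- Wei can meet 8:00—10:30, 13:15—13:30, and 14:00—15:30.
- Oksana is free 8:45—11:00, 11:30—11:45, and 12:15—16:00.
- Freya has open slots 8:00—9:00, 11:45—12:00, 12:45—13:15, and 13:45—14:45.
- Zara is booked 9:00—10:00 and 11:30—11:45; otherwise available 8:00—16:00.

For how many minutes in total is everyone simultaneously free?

Zara free within 08:00–16:00: 08:00–09:00, 10:00–11:30, 11:45–16:00.
Wei ∩ Oksana: 08:45–10:30, 13:15–13:30, 14:00–15:30.
Wei ∩ Oksana ∩ Freya: 08:45–09:00, 14:00–14:45.
Wei ∩ Oksana ∩ Freya ∩ Zara: 08:45–09:00, 14:00–14:45.
Total common minutes: 15 + 45 = 60.

60 minutes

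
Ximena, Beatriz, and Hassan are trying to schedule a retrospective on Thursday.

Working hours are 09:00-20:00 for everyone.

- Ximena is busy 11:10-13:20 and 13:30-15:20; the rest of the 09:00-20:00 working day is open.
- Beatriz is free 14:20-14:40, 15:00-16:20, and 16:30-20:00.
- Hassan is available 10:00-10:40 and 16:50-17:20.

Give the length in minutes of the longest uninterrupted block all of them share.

30 minutes

Ximena free within 09:00–20:00: 09:00–11:10, 13:20–13:30, 15:20–20:00.
Ximena ∩ Beatriz: 15:20–16:20, 16:30–20:00.
Ximena ∩ Beatriz ∩ Hassan: 16:50–17:20.
Single common window of 30 minutes.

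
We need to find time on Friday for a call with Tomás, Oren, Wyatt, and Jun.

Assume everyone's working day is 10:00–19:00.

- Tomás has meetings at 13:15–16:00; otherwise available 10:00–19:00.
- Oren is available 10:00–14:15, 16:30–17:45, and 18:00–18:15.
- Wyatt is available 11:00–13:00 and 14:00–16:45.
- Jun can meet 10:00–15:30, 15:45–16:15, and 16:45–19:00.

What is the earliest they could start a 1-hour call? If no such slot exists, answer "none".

11:00

Tomás free within 10:00–19:00: 10:00–13:15, 16:00–19:00.
Tomás ∩ Oren: 10:00–13:15, 16:30–17:45, 18:00–18:15.
Tomás ∩ Oren ∩ Wyatt: 11:00–13:00, 16:30–16:45.
Tomás ∩ Oren ∩ Wyatt ∩ Jun: 11:00–13:00.
Windows ≥ 60 min: 11:00–13:00.
Earliest such window starts at 11:00.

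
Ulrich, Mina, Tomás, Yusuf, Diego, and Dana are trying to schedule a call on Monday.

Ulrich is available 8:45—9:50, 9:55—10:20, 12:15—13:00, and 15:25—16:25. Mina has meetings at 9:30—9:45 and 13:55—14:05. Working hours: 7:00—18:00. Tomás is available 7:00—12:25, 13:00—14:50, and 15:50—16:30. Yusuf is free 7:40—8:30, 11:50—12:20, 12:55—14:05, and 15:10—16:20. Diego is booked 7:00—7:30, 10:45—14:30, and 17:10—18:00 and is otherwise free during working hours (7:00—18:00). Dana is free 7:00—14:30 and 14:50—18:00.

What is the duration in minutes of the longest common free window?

Mina free within 07:00–18:00: 07:00–09:30, 09:45–13:55, 14:05–18:00.
Diego free within 07:00–18:00: 07:30–10:45, 14:30–17:10.
Ulrich ∩ Mina: 08:45–09:30, 09:45–09:50, 09:55–10:20, 12:15–13:00, 15:25–16:25.
Ulrich ∩ Mina ∩ Tomás: 08:45–09:30, 09:45–09:50, 09:55–10:20, 12:15–12:25, 15:50–16:25.
Ulrich ∩ Mina ∩ Tomás ∩ Yusuf: 12:15–12:20, 15:50–16:20.
Ulrich ∩ Mina ∩ Tomás ∩ Yusuf ∩ Diego: 15:50–16:20.
Ulrich ∩ Mina ∩ Tomás ∩ Yusuf ∩ Diego ∩ Dana: 15:50–16:20.
Single common window of 30 minutes.

30 minutes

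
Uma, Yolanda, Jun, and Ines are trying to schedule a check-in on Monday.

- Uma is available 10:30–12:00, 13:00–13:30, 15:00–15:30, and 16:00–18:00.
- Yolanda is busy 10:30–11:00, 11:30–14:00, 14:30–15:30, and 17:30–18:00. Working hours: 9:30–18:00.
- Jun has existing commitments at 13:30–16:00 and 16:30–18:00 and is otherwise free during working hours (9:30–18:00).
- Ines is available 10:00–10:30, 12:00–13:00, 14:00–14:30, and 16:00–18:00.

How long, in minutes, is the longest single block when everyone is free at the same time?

Yolanda free within 09:30–18:00: 09:30–10:30, 11:00–11:30, 14:00–14:30, 15:30–17:30.
Jun free within 09:30–18:00: 09:30–13:30, 16:00–16:30.
Uma ∩ Yolanda: 11:00–11:30, 16:00–17:30.
Uma ∩ Yolanda ∩ Jun: 11:00–11:30, 16:00–16:30.
Uma ∩ Yolanda ∩ Jun ∩ Ines: 16:00–16:30.
Single common window of 30 minutes.

30 minutes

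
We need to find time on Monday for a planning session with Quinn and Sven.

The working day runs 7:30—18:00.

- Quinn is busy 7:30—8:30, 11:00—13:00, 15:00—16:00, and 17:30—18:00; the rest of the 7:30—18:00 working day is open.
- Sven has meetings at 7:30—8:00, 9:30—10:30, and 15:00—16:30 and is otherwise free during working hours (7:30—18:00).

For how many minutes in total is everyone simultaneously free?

270 minutes

Quinn free within 07:30–18:00: 08:30–11:00, 13:00–15:00, 16:00–17:30.
Sven free within 07:30–18:00: 08:00–09:30, 10:30–15:00, 16:30–18:00.
Quinn ∩ Sven: 08:30–09:30, 10:30–11:00, 13:00–15:00, 16:30–17:30.
Total common minutes: 60 + 30 + 120 + 60 = 270.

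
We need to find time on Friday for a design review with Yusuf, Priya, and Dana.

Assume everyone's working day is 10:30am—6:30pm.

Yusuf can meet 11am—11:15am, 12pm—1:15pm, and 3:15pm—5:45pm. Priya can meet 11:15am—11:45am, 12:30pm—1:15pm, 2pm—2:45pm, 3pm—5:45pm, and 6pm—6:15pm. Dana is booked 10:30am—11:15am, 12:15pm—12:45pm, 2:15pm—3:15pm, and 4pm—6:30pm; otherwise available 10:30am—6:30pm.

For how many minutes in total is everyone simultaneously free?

75 minutes

Dana free within 10:30–18:30: 11:15–12:15, 12:45–14:15, 15:15–16:00.
Yusuf ∩ Priya: 12:30–13:15, 15:15–17:45.
Yusuf ∩ Priya ∩ Dana: 12:45–13:15, 15:15–16:00.
Total common minutes: 30 + 45 = 75.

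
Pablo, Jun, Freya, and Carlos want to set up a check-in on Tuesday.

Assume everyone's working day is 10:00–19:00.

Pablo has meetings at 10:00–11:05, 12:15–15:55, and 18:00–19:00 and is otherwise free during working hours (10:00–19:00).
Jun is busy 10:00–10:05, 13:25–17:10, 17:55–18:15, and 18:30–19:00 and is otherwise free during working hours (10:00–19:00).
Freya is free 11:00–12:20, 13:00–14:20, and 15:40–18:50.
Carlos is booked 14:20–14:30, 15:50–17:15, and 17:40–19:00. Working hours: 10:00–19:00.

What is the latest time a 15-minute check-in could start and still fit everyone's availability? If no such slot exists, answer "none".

Pablo free within 10:00–19:00: 11:05–12:15, 15:55–18:00.
Jun free within 10:00–19:00: 10:05–13:25, 17:10–17:55, 18:15–18:30.
Carlos free within 10:00–19:00: 10:00–14:20, 14:30–15:50, 17:15–17:40.
Pablo ∩ Jun: 11:05–12:15, 17:10–17:55.
Pablo ∩ Jun ∩ Freya: 11:05–12:15, 17:10–17:55.
Pablo ∩ Jun ∩ Freya ∩ Carlos: 11:05–12:15, 17:15–17:40.
Windows ≥ 15 min: 11:05–12:15, 17:15–17:40.
Latest start in the last window 17:15–17:40 is 17:40 − 15 min = 17:25.

17:25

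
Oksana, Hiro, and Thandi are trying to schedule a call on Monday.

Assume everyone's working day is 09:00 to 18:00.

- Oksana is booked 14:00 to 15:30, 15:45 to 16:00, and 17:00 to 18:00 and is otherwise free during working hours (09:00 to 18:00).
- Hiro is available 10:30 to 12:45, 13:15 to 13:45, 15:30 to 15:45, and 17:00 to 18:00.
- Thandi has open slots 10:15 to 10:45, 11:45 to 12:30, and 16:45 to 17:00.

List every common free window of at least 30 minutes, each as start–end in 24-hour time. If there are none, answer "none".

11:45–12:30

Oksana free within 09:00–18:00: 09:00–14:00, 15:30–15:45, 16:00–17:00.
Oksana ∩ Hiro: 10:30–12:45, 13:15–13:45, 15:30–15:45.
Oksana ∩ Hiro ∩ Thandi: 10:30–10:45, 11:45–12:30.
Windows ≥ 30 min: 11:45–12:30.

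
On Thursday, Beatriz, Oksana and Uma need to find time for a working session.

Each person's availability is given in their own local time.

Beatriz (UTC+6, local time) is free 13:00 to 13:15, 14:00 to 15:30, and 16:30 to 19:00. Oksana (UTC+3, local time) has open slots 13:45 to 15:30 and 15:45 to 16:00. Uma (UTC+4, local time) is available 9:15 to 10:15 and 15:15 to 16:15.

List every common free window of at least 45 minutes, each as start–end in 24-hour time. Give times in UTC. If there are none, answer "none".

Beatriz → UTC: 07:00–07:15, 08:00–09:30, 10:30–13:00.
Oksana → UTC: 10:45–12:30, 12:45–13:00.
Uma → UTC: 05:15–06:15, 11:15–12:15.
Beatriz ∩ Oksana: 10:45–12:30, 12:45–13:00.
Beatriz ∩ Oksana ∩ Uma: 11:15–12:15.
Windows ≥ 45 min: 11:15–12:15.

11:15–12:15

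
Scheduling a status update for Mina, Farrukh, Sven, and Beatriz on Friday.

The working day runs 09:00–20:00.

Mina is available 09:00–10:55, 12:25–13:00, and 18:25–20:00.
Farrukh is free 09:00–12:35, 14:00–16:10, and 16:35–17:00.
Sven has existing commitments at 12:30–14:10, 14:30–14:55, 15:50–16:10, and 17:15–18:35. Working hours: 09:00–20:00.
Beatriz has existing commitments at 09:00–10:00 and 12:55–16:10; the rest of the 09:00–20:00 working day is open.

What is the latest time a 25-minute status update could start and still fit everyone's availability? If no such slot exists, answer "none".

Sven free within 09:00–20:00: 09:00–12:30, 14:10–14:30, 14:55–15:50, 16:10–17:15, 18:35–20:00.
Beatriz free within 09:00–20:00: 10:00–12:55, 16:10–20:00.
Mina ∩ Farrukh: 09:00–10:55, 12:25–12:35.
Mina ∩ Farrukh ∩ Sven: 09:00–10:55, 12:25–12:30.
Mina ∩ Farrukh ∩ Sven ∩ Beatriz: 10:00–10:55, 12:25–12:30.
Windows ≥ 25 min: 10:00–10:55.
Latest start in the last window 10:00–10:55 is 10:55 − 25 min = 10:30.

10:30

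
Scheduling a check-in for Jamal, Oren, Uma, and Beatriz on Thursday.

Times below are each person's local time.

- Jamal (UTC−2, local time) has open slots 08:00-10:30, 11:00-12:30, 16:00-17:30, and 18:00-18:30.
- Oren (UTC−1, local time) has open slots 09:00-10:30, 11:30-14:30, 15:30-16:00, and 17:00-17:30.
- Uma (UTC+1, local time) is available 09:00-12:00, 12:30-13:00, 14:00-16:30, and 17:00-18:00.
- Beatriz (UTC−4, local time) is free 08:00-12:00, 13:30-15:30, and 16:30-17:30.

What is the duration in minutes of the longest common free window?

90 minutes

Jamal → UTC: 10:00–12:30, 13:00–14:30, 18:00–19:30, 20:00–20:30.
Oren → UTC: 10:00–11:30, 12:30–15:30, 16:30–17:00, 18:00–18:30.
Uma → UTC: 08:00–11:00, 11:30–12:00, 13:00–15:30, 16:00–17:00.
Beatriz → UTC: 12:00–16:00, 17:30–19:30, 20:30–21:30.
Jamal ∩ Oren: 10:00–11:30, 13:00–14:30, 18:00–18:30.
Jamal ∩ Oren ∩ Uma: 10:00–11:00, 13:00–14:30.
Jamal ∩ Oren ∩ Uma ∩ Beatriz: 13:00–14:30.
Single common window of 90 minutes.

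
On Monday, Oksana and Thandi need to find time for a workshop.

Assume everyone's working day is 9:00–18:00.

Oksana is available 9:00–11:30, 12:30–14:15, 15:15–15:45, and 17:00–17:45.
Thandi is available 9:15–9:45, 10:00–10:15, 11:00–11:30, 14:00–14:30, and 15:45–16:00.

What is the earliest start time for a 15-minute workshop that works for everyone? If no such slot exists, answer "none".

Oksana ∩ Thandi: 09:15–09:45, 10:00–10:15, 11:00–11:30, 14:00–14:15.
Windows ≥ 15 min: 09:15–09:45, 10:00–10:15, 11:00–11:30, 14:00–14:15.
Earliest such window starts at 09:15.

09:15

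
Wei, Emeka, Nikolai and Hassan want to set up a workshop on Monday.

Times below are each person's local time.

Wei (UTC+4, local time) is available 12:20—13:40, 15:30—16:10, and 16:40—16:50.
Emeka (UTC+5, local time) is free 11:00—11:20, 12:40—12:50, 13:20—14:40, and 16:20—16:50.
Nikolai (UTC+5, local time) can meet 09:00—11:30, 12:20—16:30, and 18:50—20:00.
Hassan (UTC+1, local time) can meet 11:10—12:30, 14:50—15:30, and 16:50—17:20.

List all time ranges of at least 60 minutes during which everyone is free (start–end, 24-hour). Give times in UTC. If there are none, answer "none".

Wei → UTC: 08:20–09:40, 11:30–12:10, 12:40–12:50.
Emeka → UTC: 06:00–06:20, 07:40–07:50, 08:20–09:40, 11:20–11:50.
Nikolai → UTC: 04:00–06:30, 07:20–11:30, 13:50–15:00.
Hassan → UTC: 10:10–11:30, 13:50–14:30, 15:50–16:20.
Wei ∩ Emeka: 08:20–09:40, 11:30–11:50.
Wei ∩ Emeka ∩ Nikolai: 08:20–09:40.
Wei ∩ Emeka ∩ Nikolai ∩ Hassan: (none).
Windows ≥ 60 min: (none).

none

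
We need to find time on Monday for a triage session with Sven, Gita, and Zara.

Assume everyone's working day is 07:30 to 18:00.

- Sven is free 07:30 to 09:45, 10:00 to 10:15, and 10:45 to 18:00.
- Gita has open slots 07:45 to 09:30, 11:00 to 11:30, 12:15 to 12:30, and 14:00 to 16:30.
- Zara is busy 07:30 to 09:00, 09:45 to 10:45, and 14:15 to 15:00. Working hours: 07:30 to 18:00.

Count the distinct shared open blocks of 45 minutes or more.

1

Zara free within 07:30–18:00: 09:00–09:45, 10:45–14:15, 15:00–18:00.
Sven ∩ Gita: 07:45–09:30, 11:00–11:30, 12:15–12:30, 14:00–16:30.
Sven ∩ Gita ∩ Zara: 09:00–09:30, 11:00–11:30, 12:15–12:30, 14:00–14:15, 15:00–16:30.
Windows ≥ 45 min: 15:00–16:30.
That's 1 window.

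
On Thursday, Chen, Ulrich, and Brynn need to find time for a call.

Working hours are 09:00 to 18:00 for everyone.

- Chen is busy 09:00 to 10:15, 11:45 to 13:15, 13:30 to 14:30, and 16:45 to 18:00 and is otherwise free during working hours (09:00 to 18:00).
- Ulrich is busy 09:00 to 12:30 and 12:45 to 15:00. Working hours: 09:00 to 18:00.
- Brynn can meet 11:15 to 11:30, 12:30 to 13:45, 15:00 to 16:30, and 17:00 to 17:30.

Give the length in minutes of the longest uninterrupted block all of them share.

Chen free within 09:00–18:00: 10:15–11:45, 13:15–13:30, 14:30–16:45.
Ulrich free within 09:00–18:00: 12:30–12:45, 15:00–18:00.
Chen ∩ Ulrich: 15:00–16:45.
Chen ∩ Ulrich ∩ Brynn: 15:00–16:30.
Single common window of 90 minutes.

90 minutes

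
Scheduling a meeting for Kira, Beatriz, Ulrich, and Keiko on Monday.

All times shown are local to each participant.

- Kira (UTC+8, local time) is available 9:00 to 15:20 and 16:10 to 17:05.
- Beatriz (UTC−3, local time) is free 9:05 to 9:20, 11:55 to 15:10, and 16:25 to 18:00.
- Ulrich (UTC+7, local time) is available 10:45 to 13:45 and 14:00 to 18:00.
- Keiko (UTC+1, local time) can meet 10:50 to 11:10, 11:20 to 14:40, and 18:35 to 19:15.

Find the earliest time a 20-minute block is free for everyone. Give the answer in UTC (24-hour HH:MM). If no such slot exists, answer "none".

none

Kira → UTC: 01:00–07:20, 08:10–09:05.
Beatriz → UTC: 12:05–12:20, 14:55–18:10, 19:25–21:00.
Ulrich → UTC: 03:45–06:45, 07:00–11:00.
Keiko → UTC: 09:50–10:10, 10:20–13:40, 17:35–18:15.
Kira ∩ Beatriz: (none).
Kira ∩ Beatriz ∩ Ulrich: (none).
Kira ∩ Beatriz ∩ Ulrich ∩ Keiko: (none).
Windows ≥ 20 min: (none).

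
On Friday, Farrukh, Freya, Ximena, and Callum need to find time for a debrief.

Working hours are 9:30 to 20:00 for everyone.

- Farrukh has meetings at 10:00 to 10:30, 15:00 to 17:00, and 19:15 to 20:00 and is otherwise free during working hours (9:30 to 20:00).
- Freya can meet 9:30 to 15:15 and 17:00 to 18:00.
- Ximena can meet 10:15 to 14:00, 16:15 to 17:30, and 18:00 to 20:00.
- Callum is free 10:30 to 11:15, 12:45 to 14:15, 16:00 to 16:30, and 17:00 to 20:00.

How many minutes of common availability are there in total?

150 minutes

Farrukh free within 09:30–20:00: 09:30–10:00, 10:30–15:00, 17:00–19:15.
Farrukh ∩ Freya: 09:30–10:00, 10:30–15:00, 17:00–18:00.
Farrukh ∩ Freya ∩ Ximena: 10:30–14:00, 17:00–17:30.
Farrukh ∩ Freya ∩ Ximena ∩ Callum: 10:30–11:15, 12:45–14:00, 17:00–17:30.
Total common minutes: 45 + 75 + 30 = 150.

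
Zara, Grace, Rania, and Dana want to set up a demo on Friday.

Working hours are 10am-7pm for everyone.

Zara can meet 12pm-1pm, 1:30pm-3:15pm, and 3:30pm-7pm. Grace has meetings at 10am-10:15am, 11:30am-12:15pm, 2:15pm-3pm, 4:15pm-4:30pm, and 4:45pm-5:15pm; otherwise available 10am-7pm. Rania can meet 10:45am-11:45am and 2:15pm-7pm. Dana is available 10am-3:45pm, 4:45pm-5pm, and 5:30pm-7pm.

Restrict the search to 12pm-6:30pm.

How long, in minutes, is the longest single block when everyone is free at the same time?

Grace free within 10:00–19:00: 10:15–11:30, 12:15–14:15, 15:00–16:15, 16:30–16:45, 17:15–19:00.
Zara ∩ Grace: 12:15–13:00, 13:30–14:15, 15:00–15:15, 15:30–16:15, 16:30–16:45, 17:15–19:00.
Zara ∩ Grace ∩ Rania: 15:00–15:15, 15:30–16:15, 16:30–16:45, 17:15–19:00.
Zara ∩ Grace ∩ Rania ∩ Dana: 15:00–15:15, 15:30–15:45, 17:30–19:00.
Restricted to 12:00–18:30: 15:00–15:15, 15:30–15:45, 17:30–18:30.
Common window lengths: 15, 15, 60 min; longest is 60.

60 minutes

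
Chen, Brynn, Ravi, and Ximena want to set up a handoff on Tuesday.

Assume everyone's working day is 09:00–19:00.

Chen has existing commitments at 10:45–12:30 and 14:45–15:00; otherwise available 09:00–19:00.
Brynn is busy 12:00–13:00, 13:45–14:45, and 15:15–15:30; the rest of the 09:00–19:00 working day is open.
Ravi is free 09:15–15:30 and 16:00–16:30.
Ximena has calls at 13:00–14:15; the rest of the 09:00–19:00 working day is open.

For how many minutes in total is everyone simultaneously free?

Chen free within 09:00–19:00: 09:00–10:45, 12:30–14:45, 15:00–19:00.
Brynn free within 09:00–19:00: 09:00–12:00, 13:00–13:45, 14:45–15:15, 15:30–19:00.
Ximena free within 09:00–19:00: 09:00–13:00, 14:15–19:00.
Chen ∩ Brynn: 09:00–10:45, 13:00–13:45, 15:00–15:15, 15:30–19:00.
Chen ∩ Brynn ∩ Ravi: 09:15–10:45, 13:00–13:45, 15:00–15:15, 16:00–16:30.
Chen ∩ Brynn ∩ Ravi ∩ Ximena: 09:15–10:45, 15:00–15:15, 16:00–16:30.
Total common minutes: 90 + 15 + 30 = 135.

135 minutes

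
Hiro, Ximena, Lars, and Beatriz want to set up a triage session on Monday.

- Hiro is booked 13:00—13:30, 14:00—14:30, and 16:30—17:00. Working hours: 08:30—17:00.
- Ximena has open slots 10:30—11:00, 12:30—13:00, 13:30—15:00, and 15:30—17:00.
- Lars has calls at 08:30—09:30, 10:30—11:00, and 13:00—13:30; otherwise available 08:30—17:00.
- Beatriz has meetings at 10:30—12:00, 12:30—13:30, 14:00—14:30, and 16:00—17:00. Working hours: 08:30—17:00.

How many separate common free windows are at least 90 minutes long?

0

Hiro free within 08:30–17:00: 08:30–13:00, 13:30–14:00, 14:30–16:30.
Lars free within 08:30–17:00: 09:30–10:30, 11:00–13:00, 13:30–17:00.
Beatriz free within 08:30–17:00: 08:30–10:30, 12:00–12:30, 13:30–14:00, 14:30–16:00.
Hiro ∩ Ximena: 10:30–11:00, 12:30–13:00, 13:30–14:00, 14:30–15:00, 15:30–16:30.
Hiro ∩ Ximena ∩ Lars: 12:30–13:00, 13:30–14:00, 14:30–15:00, 15:30–16:30.
Hiro ∩ Ximena ∩ Lars ∩ Beatriz: 13:30–14:00, 14:30–15:00, 15:30–16:00.
Windows ≥ 90 min: (none).
That's 0 windows.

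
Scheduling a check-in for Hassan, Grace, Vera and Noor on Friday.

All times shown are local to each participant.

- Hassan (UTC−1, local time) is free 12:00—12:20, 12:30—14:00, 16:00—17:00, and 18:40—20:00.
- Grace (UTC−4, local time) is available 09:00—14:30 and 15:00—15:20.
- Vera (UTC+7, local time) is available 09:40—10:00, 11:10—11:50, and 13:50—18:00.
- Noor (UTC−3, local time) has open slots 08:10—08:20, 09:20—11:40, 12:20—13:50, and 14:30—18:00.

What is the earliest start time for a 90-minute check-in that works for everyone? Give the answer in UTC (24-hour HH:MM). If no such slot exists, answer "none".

none

Hassan → UTC: 13:00–13:20, 13:30–15:00, 17:00–18:00, 19:40–21:00.
Grace → UTC: 13:00–18:30, 19:00–19:20.
Vera → UTC: 02:40–03:00, 04:10–04:50, 06:50–11:00.
Noor → UTC: 11:10–11:20, 12:20–14:40, 15:20–16:50, 17:30–21:00.
Hassan ∩ Grace: 13:00–13:20, 13:30–15:00, 17:00–18:00.
Hassan ∩ Grace ∩ Vera: (none).
Hassan ∩ Grace ∩ Vera ∩ Noor: (none).
Windows ≥ 90 min: (none).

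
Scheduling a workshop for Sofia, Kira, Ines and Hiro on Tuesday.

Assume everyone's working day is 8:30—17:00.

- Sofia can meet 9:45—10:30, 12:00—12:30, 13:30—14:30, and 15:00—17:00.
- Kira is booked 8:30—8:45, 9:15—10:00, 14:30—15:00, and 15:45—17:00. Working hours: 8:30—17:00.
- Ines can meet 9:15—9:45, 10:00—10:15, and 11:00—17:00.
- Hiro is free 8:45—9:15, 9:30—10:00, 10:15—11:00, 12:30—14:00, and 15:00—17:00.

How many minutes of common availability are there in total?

75 minutes

Kira free within 08:30–17:00: 08:45–09:15, 10:00–14:30, 15:00–15:45.
Sofia ∩ Kira: 10:00–10:30, 12:00–12:30, 13:30–14:30, 15:00–15:45.
Sofia ∩ Kira ∩ Ines: 10:00–10:15, 12:00–12:30, 13:30–14:30, 15:00–15:45.
Sofia ∩ Kira ∩ Ines ∩ Hiro: 13:30–14:00, 15:00–15:45.
Total common minutes: 30 + 45 = 75.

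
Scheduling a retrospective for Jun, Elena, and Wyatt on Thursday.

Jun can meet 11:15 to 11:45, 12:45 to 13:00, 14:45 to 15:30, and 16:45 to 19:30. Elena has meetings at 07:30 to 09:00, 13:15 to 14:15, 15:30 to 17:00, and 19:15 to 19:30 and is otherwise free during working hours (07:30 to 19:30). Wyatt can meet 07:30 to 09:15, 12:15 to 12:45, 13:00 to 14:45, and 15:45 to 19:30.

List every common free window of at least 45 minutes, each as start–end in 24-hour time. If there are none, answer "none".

Elena free within 07:30–19:30: 09:00–13:15, 14:15–15:30, 17:00–19:15.
Jun ∩ Elena: 11:15–11:45, 12:45–13:00, 14:45–15:30, 17:00–19:15.
Jun ∩ Elena ∩ Wyatt: 17:00–19:15.
Windows ≥ 45 min: 17:00–19:15.

17:00–19:15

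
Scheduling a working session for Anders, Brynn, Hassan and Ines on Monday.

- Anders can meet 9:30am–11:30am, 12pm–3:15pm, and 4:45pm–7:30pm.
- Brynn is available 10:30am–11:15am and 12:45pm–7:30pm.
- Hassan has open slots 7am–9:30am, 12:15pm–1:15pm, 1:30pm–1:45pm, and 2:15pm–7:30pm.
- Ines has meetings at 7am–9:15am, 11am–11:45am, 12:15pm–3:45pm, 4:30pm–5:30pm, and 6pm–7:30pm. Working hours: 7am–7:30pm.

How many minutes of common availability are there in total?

Ines free within 07:00–19:30: 09:15–11:00, 11:45–12:15, 15:45–16:30, 17:30–18:00.
Anders ∩ Brynn: 10:30–11:15, 12:45–15:15, 16:45–19:30.
Anders ∩ Brynn ∩ Hassan: 12:45–13:15, 13:30–13:45, 14:15–15:15, 16:45–19:30.
Anders ∩ Brynn ∩ Hassan ∩ Ines: 17:30–18:00.
Total common minutes: 30.

30 minutes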